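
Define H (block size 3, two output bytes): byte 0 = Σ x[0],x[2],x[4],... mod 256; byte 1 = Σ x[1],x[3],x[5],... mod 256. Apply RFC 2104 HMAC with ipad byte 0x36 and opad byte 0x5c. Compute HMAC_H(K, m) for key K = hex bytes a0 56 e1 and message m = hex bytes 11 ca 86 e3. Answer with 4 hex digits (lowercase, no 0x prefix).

Key hex bytes a0 56 e1 is exactly B = 3 bytes: K' = a0 56 e1.
K' ⊕ ipad = 96 60 d7.  K' ⊕ opad = fc 0a bd.
Inner input = (K'⊕ipad) ∥ m = 96 60 d7 ∥ 11 ca 86 e3.
Inner hash: even-index sum = 794 mod 256 = 26; odd-index sum = 247 mod 256 = 247 → 1a f7.
Outer input = (K'⊕opad) ∥ inner = fc 0a bd ∥ 1a f7.
Outer hash (tag): even-index sum = 688 mod 256 = 176; odd-index sum = 36 mod 256 = 36 → b0 24.

b024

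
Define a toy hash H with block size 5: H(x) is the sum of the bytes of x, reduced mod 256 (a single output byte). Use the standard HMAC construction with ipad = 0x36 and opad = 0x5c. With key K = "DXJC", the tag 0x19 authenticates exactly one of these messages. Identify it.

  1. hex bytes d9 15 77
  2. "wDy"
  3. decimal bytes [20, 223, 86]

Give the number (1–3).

Key "DXJC" = 44 58 4a 43 is 4 bytes ≤ B = 5; zero-pad to 5 bytes: K' = 44 58 4a 43 00.
K' ⊕ ipad = 72 6e 7c 75 36; K' ⊕ opad = 18 04 16 1f 5c.
m1: inner = H(72 6e 7c 75 36 d9 15 77) = 6c; tag = H(18 04 16 1f 5c 6c) = 19 ← matches
m2: inner = H(72 6e 7c 75 36 77 44 79) = 3b; tag = H(18 04 16 1f 5c 3b) = e8
m3: inner = H(72 6e 7c 75 36 14 df 56) = 50; tag = H(18 04 16 1f 5c 50) = fd

1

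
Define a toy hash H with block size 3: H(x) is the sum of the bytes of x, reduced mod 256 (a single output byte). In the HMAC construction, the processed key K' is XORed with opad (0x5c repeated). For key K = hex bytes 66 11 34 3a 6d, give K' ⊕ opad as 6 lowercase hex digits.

0e5c5c

Key hex bytes 66 11 34 3a 6d is 5 bytes > B = 3, so hash it first: H(key) = 52, then zero-pad to 3 bytes: K' = 52 00 00.
XOR each byte with 0x5c: 52⊕5c=0e, 00⊕5c=5c, 00⊕5c=5c.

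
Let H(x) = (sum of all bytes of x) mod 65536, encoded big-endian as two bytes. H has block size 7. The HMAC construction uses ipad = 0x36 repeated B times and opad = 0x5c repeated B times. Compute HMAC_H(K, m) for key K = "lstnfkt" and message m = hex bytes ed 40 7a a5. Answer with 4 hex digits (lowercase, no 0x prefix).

01ca

Key "lstnfkt" = 6c 73 74 6e 66 6b 74 is exactly B = 7 bytes: K' = 6c 73 74 6e 66 6b 74.
K' ⊕ ipad = 5a 45 42 58 50 5d 42.  K' ⊕ opad = 30 2f 28 32 3a 37 28.
Inner input = (K'⊕ipad) ∥ m = 5a 45 42 58 50 5d 42 ∥ ed 40 7a a5.
Inner hash: sum = 90+69+66+88+80+93+66+237+64+122+165 = 1140 → 04 74.
Outer input = (K'⊕opad) ∥ inner = 30 2f 28 32 3a 37 28 ∥ 04 74.
Outer hash (tag): sum = 48+47+40+50+58+55+40+4+116 = 458 → 01 ca.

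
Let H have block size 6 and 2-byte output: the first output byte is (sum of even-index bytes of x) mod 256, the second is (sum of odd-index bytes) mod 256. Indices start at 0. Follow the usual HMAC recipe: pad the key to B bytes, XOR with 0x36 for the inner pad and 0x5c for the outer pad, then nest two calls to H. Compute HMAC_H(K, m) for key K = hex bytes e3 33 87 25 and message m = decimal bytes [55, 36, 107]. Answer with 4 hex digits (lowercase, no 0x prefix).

Key hex bytes e3 33 87 25 is 4 bytes ≤ B = 6; zero-pad to 6 bytes: K' = e3 33 87 25 00 00.
K' ⊕ ipad = d5 05 b1 13 36 36.  K' ⊕ opad = bf 6f db 79 5c 5c.
Inner input = (K'⊕ipad) ∥ m = d5 05 b1 13 36 36 ∥ 37 24 6b.
Inner hash: even-index sum = 606 mod 256 = 94; odd-index sum = 114 mod 256 = 114 → 5e 72.
Outer input = (K'⊕opad) ∥ inner = bf 6f db 79 5c 5c ∥ 5e 72.
Outer hash (tag): even-index sum = 596 mod 256 = 84; odd-index sum = 438 mod 256 = 182 → 54 b6.

54b6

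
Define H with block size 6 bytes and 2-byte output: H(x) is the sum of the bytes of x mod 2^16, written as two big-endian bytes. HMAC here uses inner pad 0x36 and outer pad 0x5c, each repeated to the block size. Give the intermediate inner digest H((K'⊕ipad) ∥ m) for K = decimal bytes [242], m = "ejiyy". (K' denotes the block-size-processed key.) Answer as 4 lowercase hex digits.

Key decimal bytes [242] = f2 is 1 byte ≤ B = 6; zero-pad to 6 bytes: K' = f2 00 00 00 00 00.
K' ⊕ ipad = c4 36 36 36 36 36.
Inner input = c4 36 36 36 36 36 ∥ 65 6a 69 79 79.
Inner hash: sum = 196+54+54+54+54+54+101+106+105+121+121 = 1020 → 03 fc.

03fc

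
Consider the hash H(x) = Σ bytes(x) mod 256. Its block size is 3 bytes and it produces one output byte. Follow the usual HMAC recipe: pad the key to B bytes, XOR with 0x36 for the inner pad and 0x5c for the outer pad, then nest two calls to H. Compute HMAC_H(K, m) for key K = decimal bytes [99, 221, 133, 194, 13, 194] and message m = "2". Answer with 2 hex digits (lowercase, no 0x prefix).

c0

Key decimal bytes [99, 221, 133, 194, 13, 194] = 63 dd 85 c2 0d c2 is 6 bytes > B = 3, so hash it first: H(key) = 56, then zero-pad to 3 bytes: K' = 56 00 00.
K' ⊕ ipad = 60 36 36.  K' ⊕ opad = 0a 5c 5c.
Inner input = (K'⊕ipad) ∥ m = 60 36 36 ∥ 32.
Inner hash: sum = 96+54+54+50 = 254 → fe.
Outer input = (K'⊕opad) ∥ inner = 0a 5c 5c ∥ fe.
Outer hash (tag): sum = 10+92+92+254 = 448; mod 256 = 192 → c0.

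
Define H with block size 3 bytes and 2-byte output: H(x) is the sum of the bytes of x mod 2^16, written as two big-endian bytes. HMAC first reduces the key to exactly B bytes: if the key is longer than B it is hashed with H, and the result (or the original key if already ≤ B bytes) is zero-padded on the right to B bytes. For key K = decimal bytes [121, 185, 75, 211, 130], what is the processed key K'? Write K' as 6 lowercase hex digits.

|K| = 5 > B = 3, so first hash the key.
H(K): sum = 121+185+75+211+130 = 722 → 02 d2.
Zero-pad H(K) = 02 d2 to 3 bytes: K' = 02 d2 00.

02d200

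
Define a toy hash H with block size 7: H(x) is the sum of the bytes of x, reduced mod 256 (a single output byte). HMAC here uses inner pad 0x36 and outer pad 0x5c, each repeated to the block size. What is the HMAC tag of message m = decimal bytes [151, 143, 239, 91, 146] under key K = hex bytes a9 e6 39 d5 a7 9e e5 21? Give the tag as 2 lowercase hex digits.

Key hex bytes a9 e6 39 d5 a7 9e e5 21 is 8 bytes > B = 7, so hash it first: H(key) = e8, then zero-pad to 7 bytes: K' = e8 00 00 00 00 00 00.
K' ⊕ ipad = de 36 36 36 36 36 36.  K' ⊕ opad = b4 5c 5c 5c 5c 5c 5c.
Inner input = (K'⊕ipad) ∥ m = de 36 36 36 36 36 36 ∥ 97 8f ef 5b 92.
Inner hash: sum = 222+54+54+54+54+54+54+151+143+239+91+146 = 1316; mod 256 = 36 → 24.
Outer input = (K'⊕opad) ∥ inner = b4 5c 5c 5c 5c 5c 5c ∥ 24.
Outer hash (tag): sum = 180+92+92+92+92+92+92+36 = 768; mod 256 = 0 → 00.

00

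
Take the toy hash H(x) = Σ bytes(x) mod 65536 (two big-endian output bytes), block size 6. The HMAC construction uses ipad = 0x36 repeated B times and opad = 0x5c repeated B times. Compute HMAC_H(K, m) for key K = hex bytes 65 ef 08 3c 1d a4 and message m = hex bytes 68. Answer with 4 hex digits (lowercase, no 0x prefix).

Key hex bytes 65 ef 08 3c 1d a4 is exactly B = 6 bytes: K' = 65 ef 08 3c 1d a4.
K' ⊕ ipad = 53 d9 3e 0a 2b 92.  K' ⊕ opad = 39 b3 54 60 41 f8.
Inner input = (K'⊕ipad) ∥ m = 53 d9 3e 0a 2b 92 ∥ 68.
Inner hash: sum = 83+217+62+10+43+146+104 = 665 → 02 99.
Outer input = (K'⊕opad) ∥ inner = 39 b3 54 60 41 f8 ∥ 02 99.
Outer hash (tag): sum = 57+179+84+96+65+248+2+153 = 884 → 03 74.

0374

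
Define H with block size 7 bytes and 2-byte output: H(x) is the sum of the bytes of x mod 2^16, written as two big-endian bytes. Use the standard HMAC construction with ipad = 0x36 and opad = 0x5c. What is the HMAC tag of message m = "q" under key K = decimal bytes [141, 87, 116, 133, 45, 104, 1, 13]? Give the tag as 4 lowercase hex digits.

0371

Key decimal bytes [141, 87, 116, 133, 45, 104, 1, 13] = 8d 57 74 85 2d 68 01 0d is 8 bytes > B = 7, so hash it first: H(key) = 02 80, then zero-pad to 7 bytes: K' = 02 80 00 00 00 00 00.
K' ⊕ ipad = 34 b6 36 36 36 36 36.  K' ⊕ opad = 5e dc 5c 5c 5c 5c 5c.
Inner input = (K'⊕ipad) ∥ m = 34 b6 36 36 36 36 36 ∥ 71.
Inner hash: sum = 52+182+54+54+54+54+54+113 = 617 → 02 69.
Outer input = (K'⊕opad) ∥ inner = 5e dc 5c 5c 5c 5c 5c ∥ 02 69.
Outer hash (tag): sum = 94+220+92+92+92+92+92+2+105 = 881 → 03 71.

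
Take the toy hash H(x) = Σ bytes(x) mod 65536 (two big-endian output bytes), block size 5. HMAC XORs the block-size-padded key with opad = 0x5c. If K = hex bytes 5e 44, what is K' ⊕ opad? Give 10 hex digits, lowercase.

02185c5c5c

Key hex bytes 5e 44 is 2 bytes ≤ B = 5; zero-pad to 5 bytes: K' = 5e 44 00 00 00.
XOR each byte with 0x5c: 5e⊕5c=02, 44⊕5c=18, 00⊕5c=5c, 00⊕5c=5c, 00⊕5c=5c.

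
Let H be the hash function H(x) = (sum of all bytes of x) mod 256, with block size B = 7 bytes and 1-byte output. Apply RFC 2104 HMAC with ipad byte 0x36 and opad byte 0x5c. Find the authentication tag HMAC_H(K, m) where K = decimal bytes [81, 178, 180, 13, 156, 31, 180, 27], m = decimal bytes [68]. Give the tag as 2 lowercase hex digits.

3a

Key decimal bytes [81, 178, 180, 13, 156, 31, 180, 27] = 51 b2 b4 0d 9c 1f b4 1b is 8 bytes > B = 7, so hash it first: H(key) = 4e, then zero-pad to 7 bytes: K' = 4e 00 00 00 00 00 00.
K' ⊕ ipad = 78 36 36 36 36 36 36.  K' ⊕ opad = 12 5c 5c 5c 5c 5c 5c.
Inner input = (K'⊕ipad) ∥ m = 78 36 36 36 36 36 36 ∥ 44.
Inner hash: sum = 120+54+54+54+54+54+54+68 = 512; mod 256 = 0 → 00.
Outer input = (K'⊕opad) ∥ inner = 12 5c 5c 5c 5c 5c 5c ∥ 00.
Outer hash (tag): sum = 18+92+92+92+92+92+92+0 = 570; mod 256 = 58 → 3a.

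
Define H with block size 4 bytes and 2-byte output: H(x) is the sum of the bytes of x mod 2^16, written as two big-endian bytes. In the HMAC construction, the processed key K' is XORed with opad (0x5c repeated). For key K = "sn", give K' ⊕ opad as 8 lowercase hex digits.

Key "sn" = 73 6e is 2 bytes ≤ B = 4; zero-pad to 4 bytes: K' = 73 6e 00 00.
XOR each byte with 0x5c: 73⊕5c=2f, 6e⊕5c=32, 00⊕5c=5c, 00⊕5c=5c.

2f325c5c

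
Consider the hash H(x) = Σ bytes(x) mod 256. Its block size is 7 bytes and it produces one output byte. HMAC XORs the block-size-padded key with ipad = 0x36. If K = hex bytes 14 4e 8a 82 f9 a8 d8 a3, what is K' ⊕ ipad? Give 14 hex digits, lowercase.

bc363636363636

Key hex bytes 14 4e 8a 82 f9 a8 d8 a3 is 8 bytes > B = 7, so hash it first: H(key) = 8a, then zero-pad to 7 bytes: K' = 8a 00 00 00 00 00 00.
XOR each byte with 0x36: 8a⊕36=bc, 00⊕36=36, 00⊕36=36, 00⊕36=36, 00⊕36=36, 00⊕36=36, 00⊕36=36.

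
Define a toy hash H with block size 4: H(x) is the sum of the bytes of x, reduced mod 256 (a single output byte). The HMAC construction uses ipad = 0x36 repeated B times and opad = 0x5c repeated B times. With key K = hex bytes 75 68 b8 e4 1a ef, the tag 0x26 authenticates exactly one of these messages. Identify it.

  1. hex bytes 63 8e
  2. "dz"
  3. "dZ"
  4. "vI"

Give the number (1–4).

2

Key hex bytes 75 68 b8 e4 1a ef is 6 bytes > B = 4, so hash it first: H(key) = 82, then zero-pad to 4 bytes: K' = 82 00 00 00.
K' ⊕ ipad = b4 36 36 36; K' ⊕ opad = de 5c 5c 5c.
m1: inner = H(b4 36 36 36 63 8e) = 47; tag = H(de 5c 5c 5c 47) = 39
m2: inner = H(b4 36 36 36 64 7a) = 34; tag = H(de 5c 5c 5c 34) = 26 ← matches
m3: inner = H(b4 36 36 36 64 5a) = 14; tag = H(de 5c 5c 5c 14) = 06
m4: inner = H(b4 36 36 36 76 49) = 15; tag = H(de 5c 5c 5c 15) = 07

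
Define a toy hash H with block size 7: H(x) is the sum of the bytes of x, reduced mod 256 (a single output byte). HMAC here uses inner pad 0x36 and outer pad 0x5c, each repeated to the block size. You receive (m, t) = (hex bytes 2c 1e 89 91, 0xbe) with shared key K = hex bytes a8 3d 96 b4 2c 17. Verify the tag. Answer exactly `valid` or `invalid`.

valid

Key hex bytes a8 3d 96 b4 2c 17 is 6 bytes ≤ B = 7; zero-pad to 7 bytes: K' = a8 3d 96 b4 2c 17 00.
K' ⊕ ipad = 9e 0b a0 82 1a 21 36; K' ⊕ opad = f4 61 ca e8 70 4b 5c.
Inner hash: sum = 158+11+160+130+26+33+54+44+30+137+145 = 928; mod 256 = 160 → a0.
Outer hash (recomputed tag): sum = 244+97+202+232+112+75+92+160 = 1214; mod 256 = 190 → be.
Recomputed tag = be; claimed = be → match.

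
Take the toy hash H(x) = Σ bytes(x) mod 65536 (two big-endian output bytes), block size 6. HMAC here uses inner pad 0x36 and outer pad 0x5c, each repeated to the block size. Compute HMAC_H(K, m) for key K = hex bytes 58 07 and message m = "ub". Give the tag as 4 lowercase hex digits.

021f

Key hex bytes 58 07 is 2 bytes ≤ B = 6; zero-pad to 6 bytes: K' = 58 07 00 00 00 00.
K' ⊕ ipad = 6e 31 36 36 36 36.  K' ⊕ opad = 04 5b 5c 5c 5c 5c.
Inner input = (K'⊕ipad) ∥ m = 6e 31 36 36 36 36 ∥ 75 62.
Inner hash: sum = 110+49+54+54+54+54+117+98 = 590 → 02 4e.
Outer input = (K'⊕opad) ∥ inner = 04 5b 5c 5c 5c 5c ∥ 02 4e.
Outer hash (tag): sum = 4+91+92+92+92+92+2+78 = 543 → 02 1f.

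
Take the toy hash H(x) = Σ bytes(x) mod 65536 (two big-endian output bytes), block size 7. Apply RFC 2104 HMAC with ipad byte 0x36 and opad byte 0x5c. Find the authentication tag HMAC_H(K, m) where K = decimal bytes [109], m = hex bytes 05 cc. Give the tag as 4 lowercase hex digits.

02cb

Key decimal bytes [109] = 6d is 1 byte ≤ B = 7; zero-pad to 7 bytes: K' = 6d 00 00 00 00 00 00.
K' ⊕ ipad = 5b 36 36 36 36 36 36.  K' ⊕ opad = 31 5c 5c 5c 5c 5c 5c.
Inner input = (K'⊕ipad) ∥ m = 5b 36 36 36 36 36 36 ∥ 05 cc.
Inner hash: sum = 91+54+54+54+54+54+54+5+204 = 624 → 02 70.
Outer input = (K'⊕opad) ∥ inner = 31 5c 5c 5c 5c 5c 5c ∥ 02 70.
Outer hash (tag): sum = 49+92+92+92+92+92+92+2+112 = 715 → 02 cb.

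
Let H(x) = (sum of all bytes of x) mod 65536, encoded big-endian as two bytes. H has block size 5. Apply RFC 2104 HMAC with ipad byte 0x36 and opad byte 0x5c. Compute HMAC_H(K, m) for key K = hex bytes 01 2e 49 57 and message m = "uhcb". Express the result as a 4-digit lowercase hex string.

0155

Key hex bytes 01 2e 49 57 is 4 bytes ≤ B = 5; zero-pad to 5 bytes: K' = 01 2e 49 57 00.
K' ⊕ ipad = 37 18 7f 61 36.  K' ⊕ opad = 5d 72 15 0b 5c.
Inner input = (K'⊕ipad) ∥ m = 37 18 7f 61 36 ∥ 75 68 63 62.
Inner hash: sum = 55+24+127+97+54+117+104+99+98 = 775 → 03 07.
Outer input = (K'⊕opad) ∥ inner = 5d 72 15 0b 5c ∥ 03 07.
Outer hash (tag): sum = 93+114+21+11+92+3+7 = 341 → 01 55.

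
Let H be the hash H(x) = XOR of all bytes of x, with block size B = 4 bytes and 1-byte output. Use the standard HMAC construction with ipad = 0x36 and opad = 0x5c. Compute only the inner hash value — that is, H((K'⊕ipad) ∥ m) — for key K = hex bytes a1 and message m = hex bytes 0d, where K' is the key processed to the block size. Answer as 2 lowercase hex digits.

Key hex bytes a1 is 1 byte ≤ B = 4; zero-pad to 4 bytes: K' = a1 00 00 00.
K' ⊕ ipad = 97 36 36 36.
Inner input = 97 36 36 36 ∥ 0d.
Inner hash: XOR 97⊕36⊕36⊕36⊕0d = ac.

ac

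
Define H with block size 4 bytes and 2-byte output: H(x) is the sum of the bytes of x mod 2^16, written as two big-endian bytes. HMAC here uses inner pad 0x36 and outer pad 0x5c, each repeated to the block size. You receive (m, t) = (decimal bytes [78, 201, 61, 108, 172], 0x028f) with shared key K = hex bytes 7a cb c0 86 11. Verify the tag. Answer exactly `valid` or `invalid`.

valid

Key hex bytes 7a cb c0 86 11 is 5 bytes > B = 4, so hash it first: H(key) = 02 9c, then zero-pad to 4 bytes: K' = 02 9c 00 00.
K' ⊕ ipad = 34 aa 36 36; K' ⊕ opad = 5e c0 5c 5c.
Inner hash: sum = 52+170+54+54+78+201+61+108+172 = 950 → 03 b6.
Outer hash (recomputed tag): sum = 94+192+92+92+3+182 = 655 → 02 8f.
Recomputed tag = 028f; claimed = 028f → match.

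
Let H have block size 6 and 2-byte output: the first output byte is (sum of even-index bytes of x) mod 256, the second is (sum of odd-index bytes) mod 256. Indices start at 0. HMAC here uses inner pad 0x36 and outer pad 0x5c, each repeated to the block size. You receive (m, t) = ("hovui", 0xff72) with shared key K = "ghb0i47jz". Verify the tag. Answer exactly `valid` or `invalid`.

Key "ghb0i47jz" = 67 68 62 30 69 34 37 6a 7a is 9 bytes > B = 6, so hash it first: H(key) = e3 36, then zero-pad to 6 bytes: K' = e3 36 00 00 00 00.
K' ⊕ ipad = d5 00 36 36 36 36; K' ⊕ opad = bf 6a 5c 5c 5c 5c.
Inner hash: even-index sum = 648 mod 256 = 136; odd-index sum = 336 mod 256 = 80 → 88 50.
Outer hash (recomputed tag): even-index sum = 511 mod 256 = 255; odd-index sum = 370 mod 256 = 114 → ff 72.
Recomputed tag = ff72; claimed = ff72 → match.

valid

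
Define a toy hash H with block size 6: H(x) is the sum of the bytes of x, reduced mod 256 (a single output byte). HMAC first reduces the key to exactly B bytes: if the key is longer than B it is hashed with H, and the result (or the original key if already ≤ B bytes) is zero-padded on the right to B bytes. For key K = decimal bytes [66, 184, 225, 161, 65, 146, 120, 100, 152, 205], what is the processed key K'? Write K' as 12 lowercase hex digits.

|K| = 10 > B = 6, so first hash the key.
H(K): sum = 66+184+225+161+65+146+120+100+152+205 = 1424; mod 256 = 144 → 90.
Zero-pad H(K) = 90 to 6 bytes: K' = 90 00 00 00 00 00.

900000000000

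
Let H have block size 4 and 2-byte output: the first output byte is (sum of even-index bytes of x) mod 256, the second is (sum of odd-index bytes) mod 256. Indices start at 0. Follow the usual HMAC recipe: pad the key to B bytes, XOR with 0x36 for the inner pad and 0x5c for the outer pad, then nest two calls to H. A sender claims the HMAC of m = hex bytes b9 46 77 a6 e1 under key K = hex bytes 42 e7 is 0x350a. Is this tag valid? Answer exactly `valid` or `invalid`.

Key hex bytes 42 e7 is 2 bytes ≤ B = 4; zero-pad to 4 bytes: K' = 42 e7 00 00.
K' ⊕ ipad = 74 d1 36 36; K' ⊕ opad = 1e bb 5c 5c.
Inner hash: even-index sum = 699 mod 256 = 187; odd-index sum = 499 mod 256 = 243 → bb f3.
Outer hash (recomputed tag): even-index sum = 309 mod 256 = 53; odd-index sum = 522 mod 256 = 10 → 35 0a.
Recomputed tag = 350a; claimed = 350a → match.

valid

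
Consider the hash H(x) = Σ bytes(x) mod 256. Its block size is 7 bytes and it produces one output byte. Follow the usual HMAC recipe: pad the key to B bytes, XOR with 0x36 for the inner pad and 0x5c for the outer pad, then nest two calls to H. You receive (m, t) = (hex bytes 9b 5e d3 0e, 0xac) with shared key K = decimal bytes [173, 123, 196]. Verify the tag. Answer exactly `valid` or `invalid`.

valid

Key decimal bytes [173, 123, 196] = ad 7b c4 is 3 bytes ≤ B = 7; zero-pad to 7 bytes: K' = ad 7b c4 00 00 00 00.
K' ⊕ ipad = 9b 4d f2 36 36 36 36; K' ⊕ opad = f1 27 98 5c 5c 5c 5c.
Inner hash: sum = 155+77+242+54+54+54+54+155+94+211+14 = 1164; mod 256 = 140 → 8c.
Outer hash (recomputed tag): sum = 241+39+152+92+92+92+92+140 = 940; mod 256 = 172 → ac.
Recomputed tag = ac; claimed = ac → match.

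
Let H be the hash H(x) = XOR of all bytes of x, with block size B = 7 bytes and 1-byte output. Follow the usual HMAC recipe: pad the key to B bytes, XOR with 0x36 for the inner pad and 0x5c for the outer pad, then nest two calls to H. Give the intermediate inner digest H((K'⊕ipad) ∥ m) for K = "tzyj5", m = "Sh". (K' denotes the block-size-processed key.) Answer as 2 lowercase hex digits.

Key "tzyj5" = 74 7a 79 6a 35 is 5 bytes ≤ B = 7; zero-pad to 7 bytes: K' = 74 7a 79 6a 35 00 00.
K' ⊕ ipad = 42 4c 4f 5c 03 36 36.
Inner input = 42 4c 4f 5c 03 36 36 ∥ 53 68.
Inner hash: XOR 42⊕4c⊕4f⊕5c⊕03⊕36⊕36⊕53⊕68 = 25.

25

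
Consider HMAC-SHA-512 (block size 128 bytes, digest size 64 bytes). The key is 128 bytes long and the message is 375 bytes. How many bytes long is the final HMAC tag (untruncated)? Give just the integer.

The tag is one SHA-512 digest: 64 bytes.

64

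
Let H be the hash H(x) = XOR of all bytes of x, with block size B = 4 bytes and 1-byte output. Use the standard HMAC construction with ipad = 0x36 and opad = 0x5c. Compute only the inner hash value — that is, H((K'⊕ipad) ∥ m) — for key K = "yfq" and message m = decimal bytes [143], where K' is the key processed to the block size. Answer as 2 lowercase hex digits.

e1

Key "yfq" = 79 66 71 is 3 bytes ≤ B = 4; zero-pad to 4 bytes: K' = 79 66 71 00.
K' ⊕ ipad = 4f 50 47 36.
Inner input = 4f 50 47 36 ∥ 8f.
Inner hash: XOR 4f⊕50⊕47⊕36⊕8f = e1.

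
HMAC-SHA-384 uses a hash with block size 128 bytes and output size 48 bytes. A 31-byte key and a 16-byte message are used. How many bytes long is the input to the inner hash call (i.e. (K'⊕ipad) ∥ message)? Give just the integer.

144

Key is 31 ≤ 128 bytes, zero-padded: |K'| = 128.
Inner input = (K'⊕ipad) ∥ m → 128 + 16 = 144 bytes.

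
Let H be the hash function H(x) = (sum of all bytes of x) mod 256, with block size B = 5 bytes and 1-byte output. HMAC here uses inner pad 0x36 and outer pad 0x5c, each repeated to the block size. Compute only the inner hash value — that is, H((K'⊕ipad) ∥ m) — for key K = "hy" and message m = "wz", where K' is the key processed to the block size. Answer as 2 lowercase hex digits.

40

Key "hy" = 68 79 is 2 bytes ≤ B = 5; zero-pad to 5 bytes: K' = 68 79 00 00 00.
K' ⊕ ipad = 5e 4f 36 36 36.
Inner input = 5e 4f 36 36 36 ∥ 77 7a.
Inner hash: sum = 94+79+54+54+54+119+122 = 576; mod 256 = 64 → 40.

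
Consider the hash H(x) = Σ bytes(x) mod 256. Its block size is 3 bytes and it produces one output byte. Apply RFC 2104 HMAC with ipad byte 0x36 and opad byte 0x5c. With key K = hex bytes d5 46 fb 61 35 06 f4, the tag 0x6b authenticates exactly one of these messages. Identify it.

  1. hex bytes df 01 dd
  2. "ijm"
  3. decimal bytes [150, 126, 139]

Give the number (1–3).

Key hex bytes d5 46 fb 61 35 06 f4 is 7 bytes > B = 3, so hash it first: H(key) = a6, then zero-pad to 3 bytes: K' = a6 00 00.
K' ⊕ ipad = 90 36 36; K' ⊕ opad = fa 5c 5c.
m1: inner = H(90 36 36 df 01 dd) = b9; tag = H(fa 5c 5c b9) = 6b ← matches
m2: inner = H(90 36 36 69 6a 6d) = 3c; tag = H(fa 5c 5c 3c) = ee
m3: inner = H(90 36 36 96 7e 8b) = 9b; tag = H(fa 5c 5c 9b) = 4d

1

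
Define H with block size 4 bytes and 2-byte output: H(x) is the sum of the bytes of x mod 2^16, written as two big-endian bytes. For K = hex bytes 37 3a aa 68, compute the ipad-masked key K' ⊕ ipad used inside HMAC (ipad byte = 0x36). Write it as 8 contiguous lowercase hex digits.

010c9c5e

Key hex bytes 37 3a aa 68 is exactly B = 4 bytes: K' = 37 3a aa 68.
XOR each byte with 0x36: 37⊕36=01, 3a⊕36=0c, aa⊕36=9c, 68⊕36=5e.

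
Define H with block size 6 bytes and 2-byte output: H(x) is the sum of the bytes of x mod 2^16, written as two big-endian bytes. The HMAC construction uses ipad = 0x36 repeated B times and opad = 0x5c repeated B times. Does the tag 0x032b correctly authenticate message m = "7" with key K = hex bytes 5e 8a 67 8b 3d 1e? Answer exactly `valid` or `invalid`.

valid

Key hex bytes 5e 8a 67 8b 3d 1e is exactly B = 6 bytes: K' = 5e 8a 67 8b 3d 1e.
K' ⊕ ipad = 68 bc 51 bd 0b 28; K' ⊕ opad = 02 d6 3b d7 61 42.
Inner hash: sum = 104+188+81+189+11+40+55 = 668 → 02 9c.
Outer hash (recomputed tag): sum = 2+214+59+215+97+66+2+156 = 811 → 03 2b.
Recomputed tag = 032b; claimed = 032b → match.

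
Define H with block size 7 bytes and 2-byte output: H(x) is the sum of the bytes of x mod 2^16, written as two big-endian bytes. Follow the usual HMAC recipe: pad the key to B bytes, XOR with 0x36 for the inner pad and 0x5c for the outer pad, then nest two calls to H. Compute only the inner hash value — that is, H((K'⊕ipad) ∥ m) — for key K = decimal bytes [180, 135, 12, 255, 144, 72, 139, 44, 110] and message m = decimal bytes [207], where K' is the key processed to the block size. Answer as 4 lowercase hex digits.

Key decimal bytes [180, 135, 12, 255, 144, 72, 139, 44, 110] = b4 87 0c ff 90 48 8b 2c 6e is 9 bytes > B = 7, so hash it first: H(key) = 04 43, then zero-pad to 7 bytes: K' = 04 43 00 00 00 00 00.
K' ⊕ ipad = 32 75 36 36 36 36 36.
Inner input = 32 75 36 36 36 36 36 ∥ cf.
Inner hash: sum = 50+117+54+54+54+54+54+207 = 644 → 02 84.

0284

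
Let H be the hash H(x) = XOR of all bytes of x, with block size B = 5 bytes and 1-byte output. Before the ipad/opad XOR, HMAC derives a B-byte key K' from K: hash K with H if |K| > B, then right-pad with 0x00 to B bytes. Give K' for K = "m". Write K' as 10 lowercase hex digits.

6d00000000

Key "m" = 6d is 1 byte ≤ B = 5; zero-pad to 5 bytes: K' = 6d 00 00 00 00.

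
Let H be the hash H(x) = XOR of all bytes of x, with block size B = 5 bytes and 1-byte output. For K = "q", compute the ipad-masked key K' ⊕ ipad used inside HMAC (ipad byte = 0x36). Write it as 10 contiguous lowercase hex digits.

4736363636

Key "q" = 71 is 1 byte ≤ B = 5; zero-pad to 5 bytes: K' = 71 00 00 00 00.
XOR each byte with 0x36: 71⊕36=47, 00⊕36=36, 00⊕36=36, 00⊕36=36, 00⊕36=36.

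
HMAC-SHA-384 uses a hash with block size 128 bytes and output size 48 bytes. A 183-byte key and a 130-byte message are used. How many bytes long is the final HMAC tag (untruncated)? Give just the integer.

48

The tag is one SHA-384 digest: 48 bytes.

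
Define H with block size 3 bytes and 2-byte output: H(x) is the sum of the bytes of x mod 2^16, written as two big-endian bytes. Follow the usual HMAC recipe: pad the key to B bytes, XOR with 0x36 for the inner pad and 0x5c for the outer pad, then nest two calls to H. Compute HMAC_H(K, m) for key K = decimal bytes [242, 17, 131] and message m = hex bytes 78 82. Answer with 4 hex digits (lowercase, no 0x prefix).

Key decimal bytes [242, 17, 131] = f2 11 83 is exactly B = 3 bytes: K' = f2 11 83.
K' ⊕ ipad = c4 27 b5.  K' ⊕ opad = ae 4d df.
Inner input = (K'⊕ipad) ∥ m = c4 27 b5 ∥ 78 82.
Inner hash: sum = 196+39+181+120+130 = 666 → 02 9a.
Outer input = (K'⊕opad) ∥ inner = ae 4d df ∥ 02 9a.
Outer hash (tag): sum = 174+77+223+2+154 = 630 → 02 76.

0276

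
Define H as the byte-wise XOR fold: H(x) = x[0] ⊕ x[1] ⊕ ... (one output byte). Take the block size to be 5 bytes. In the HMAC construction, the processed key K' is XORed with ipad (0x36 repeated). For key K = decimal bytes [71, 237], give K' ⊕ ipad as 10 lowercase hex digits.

71db363636

Key decimal bytes [71, 237] = 47 ed is 2 bytes ≤ B = 5; zero-pad to 5 bytes: K' = 47 ed 00 00 00.
XOR each byte with 0x36: 47⊕36=71, ed⊕36=db, 00⊕36=36, 00⊕36=36, 00⊕36=36.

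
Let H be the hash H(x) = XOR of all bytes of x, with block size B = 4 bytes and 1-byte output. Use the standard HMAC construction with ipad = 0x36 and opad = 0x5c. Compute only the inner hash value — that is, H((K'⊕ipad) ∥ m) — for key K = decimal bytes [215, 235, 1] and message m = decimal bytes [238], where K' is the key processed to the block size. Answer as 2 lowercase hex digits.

d3

Key decimal bytes [215, 235, 1] = d7 eb 01 is 3 bytes ≤ B = 4; zero-pad to 4 bytes: K' = d7 eb 01 00.
K' ⊕ ipad = e1 dd 37 36.
Inner input = e1 dd 37 36 ∥ ee.
Inner hash: XOR e1⊕dd⊕37⊕36⊕ee = d3.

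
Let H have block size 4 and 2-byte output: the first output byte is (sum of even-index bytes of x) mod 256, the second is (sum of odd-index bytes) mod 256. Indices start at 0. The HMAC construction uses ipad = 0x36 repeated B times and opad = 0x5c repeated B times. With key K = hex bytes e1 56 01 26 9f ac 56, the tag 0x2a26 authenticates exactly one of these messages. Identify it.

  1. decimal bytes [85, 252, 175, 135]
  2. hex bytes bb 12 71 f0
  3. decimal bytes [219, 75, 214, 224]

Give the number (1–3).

2

Key hex bytes e1 56 01 26 9f ac 56 is 7 bytes > B = 4, so hash it first: H(key) = d7 28, then zero-pad to 4 bytes: K' = d7 28 00 00.
K' ⊕ ipad = e1 1e 36 36; K' ⊕ opad = 8b 74 5c 5c.
m1: inner = H(e1 1e 36 36 55 fc af 87) = 1b d7; tag = H(8b 74 5c 5c 1b d7) = 02a7
m2: inner = H(e1 1e 36 36 bb 12 71 f0) = 43 56; tag = H(8b 74 5c 5c 43 56) = 2a26 ← matches
m3: inner = H(e1 1e 36 36 db 4b d6 e0) = c8 7f; tag = H(8b 74 5c 5c c8 7f) = af4f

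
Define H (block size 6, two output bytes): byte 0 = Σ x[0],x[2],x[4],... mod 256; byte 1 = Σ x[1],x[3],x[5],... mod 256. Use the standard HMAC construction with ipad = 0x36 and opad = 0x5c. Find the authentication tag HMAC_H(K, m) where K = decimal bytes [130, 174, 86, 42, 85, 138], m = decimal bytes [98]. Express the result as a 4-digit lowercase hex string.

caae

Key decimal bytes [130, 174, 86, 42, 85, 138] = 82 ae 56 2a 55 8a is exactly B = 6 bytes: K' = 82 ae 56 2a 55 8a.
K' ⊕ ipad = b4 98 60 1c 63 bc.  K' ⊕ opad = de f2 0a 76 09 d6.
Inner input = (K'⊕ipad) ∥ m = b4 98 60 1c 63 bc ∥ 62.
Inner hash: even-index sum = 473 mod 256 = 217; odd-index sum = 368 mod 256 = 112 → d9 70.
Outer input = (K'⊕opad) ∥ inner = de f2 0a 76 09 d6 ∥ d9 70.
Outer hash (tag): even-index sum = 458 mod 256 = 202; odd-index sum = 686 mod 256 = 174 → ca ae.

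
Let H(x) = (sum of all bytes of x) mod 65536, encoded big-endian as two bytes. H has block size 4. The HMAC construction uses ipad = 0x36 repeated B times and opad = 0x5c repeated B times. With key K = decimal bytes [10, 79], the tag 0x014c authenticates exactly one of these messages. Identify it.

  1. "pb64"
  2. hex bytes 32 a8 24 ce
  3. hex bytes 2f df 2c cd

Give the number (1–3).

Key decimal bytes [10, 79] = 0a 4f is 2 bytes ≤ B = 4; zero-pad to 4 bytes: K' = 0a 4f 00 00.
K' ⊕ ipad = 3c 79 36 36; K' ⊕ opad = 56 13 5c 5c.
m1: inner = H(3c 79 36 36 70 62 36 34) = 02 5d; tag = H(56 13 5c 5c 02 5d) = 0180
m2: inner = H(3c 79 36 36 32 a8 24 ce) = 02 ed; tag = H(56 13 5c 5c 02 ed) = 0210
m3: inner = H(3c 79 36 36 2f df 2c cd) = 03 28; tag = H(56 13 5c 5c 03 28) = 014c ← matches

3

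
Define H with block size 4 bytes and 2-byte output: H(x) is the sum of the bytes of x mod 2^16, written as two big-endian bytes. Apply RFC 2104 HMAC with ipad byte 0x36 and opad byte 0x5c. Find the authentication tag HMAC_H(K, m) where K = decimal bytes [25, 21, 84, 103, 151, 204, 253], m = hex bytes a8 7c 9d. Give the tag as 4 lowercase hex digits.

020f

Key decimal bytes [25, 21, 84, 103, 151, 204, 253] = 19 15 54 67 97 cc fd is 7 bytes > B = 4, so hash it first: H(key) = 03 49, then zero-pad to 4 bytes: K' = 03 49 00 00.
K' ⊕ ipad = 35 7f 36 36.  K' ⊕ opad = 5f 15 5c 5c.
Inner input = (K'⊕ipad) ∥ m = 35 7f 36 36 ∥ a8 7c 9d.
Inner hash: sum = 53+127+54+54+168+124+157 = 737 → 02 e1.
Outer input = (K'⊕opad) ∥ inner = 5f 15 5c 5c ∥ 02 e1.
Outer hash (tag): sum = 95+21+92+92+2+225 = 527 → 02 0f.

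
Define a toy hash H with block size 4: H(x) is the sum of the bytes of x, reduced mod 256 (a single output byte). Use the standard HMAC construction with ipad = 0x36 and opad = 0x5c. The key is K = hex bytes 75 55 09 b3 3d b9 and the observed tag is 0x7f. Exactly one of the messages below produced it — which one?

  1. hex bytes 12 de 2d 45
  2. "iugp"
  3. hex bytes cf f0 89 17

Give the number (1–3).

3

Key hex bytes 75 55 09 b3 3d b9 is 6 bytes > B = 4, so hash it first: H(key) = 7c, then zero-pad to 4 bytes: K' = 7c 00 00 00.
K' ⊕ ipad = 4a 36 36 36; K' ⊕ opad = 20 5c 5c 5c.
m1: inner = H(4a 36 36 36 12 de 2d 45) = 4e; tag = H(20 5c 5c 5c 4e) = 82
m2: inner = H(4a 36 36 36 69 75 67 70) = a1; tag = H(20 5c 5c 5c a1) = d5
m3: inner = H(4a 36 36 36 cf f0 89 17) = 4b; tag = H(20 5c 5c 5c 4b) = 7f ← matches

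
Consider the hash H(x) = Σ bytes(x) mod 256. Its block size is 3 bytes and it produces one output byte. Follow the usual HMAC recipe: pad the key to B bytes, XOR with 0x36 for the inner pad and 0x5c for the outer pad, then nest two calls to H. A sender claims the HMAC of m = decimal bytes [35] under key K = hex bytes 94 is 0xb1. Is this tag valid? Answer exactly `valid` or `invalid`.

Key hex bytes 94 is 1 byte ≤ B = 3; zero-pad to 3 bytes: K' = 94 00 00.
K' ⊕ ipad = a2 36 36; K' ⊕ opad = c8 5c 5c.
Inner hash: sum = 162+54+54+35 = 305; mod 256 = 49 → 31.
Outer hash (recomputed tag): sum = 200+92+92+49 = 433; mod 256 = 177 → b1.
Recomputed tag = b1; claimed = b1 → match.

valid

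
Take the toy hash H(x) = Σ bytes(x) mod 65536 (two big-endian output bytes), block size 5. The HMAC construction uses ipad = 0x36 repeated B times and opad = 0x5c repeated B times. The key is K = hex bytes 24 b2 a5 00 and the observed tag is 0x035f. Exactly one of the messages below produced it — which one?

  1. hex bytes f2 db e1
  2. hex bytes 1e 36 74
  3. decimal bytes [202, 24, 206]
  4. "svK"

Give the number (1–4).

Key hex bytes 24 b2 a5 00 is 4 bytes ≤ B = 5; zero-pad to 5 bytes: K' = 24 b2 a5 00 00.
K' ⊕ ipad = 12 84 93 36 36; K' ⊕ opad = 78 ee f9 5c 5c.
m1: inner = H(12 84 93 36 36 f2 db e1) = 04 43; tag = H(78 ee f9 5c 5c 04 43) = 035e
m2: inner = H(12 84 93 36 36 1e 36 74) = 02 5d; tag = H(78 ee f9 5c 5c 02 5d) = 0376
m3: inner = H(12 84 93 36 36 ca 18 ce) = 03 45; tag = H(78 ee f9 5c 5c 03 45) = 035f ← matches
m4: inner = H(12 84 93 36 36 73 76 4b) = 02 c9; tag = H(78 ee f9 5c 5c 02 c9) = 03e2

3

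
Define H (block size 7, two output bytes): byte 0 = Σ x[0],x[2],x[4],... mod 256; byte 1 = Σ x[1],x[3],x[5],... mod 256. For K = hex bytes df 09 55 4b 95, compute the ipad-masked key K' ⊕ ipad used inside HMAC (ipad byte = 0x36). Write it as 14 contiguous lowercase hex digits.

e93f637da33636

Key hex bytes df 09 55 4b 95 is 5 bytes ≤ B = 7; zero-pad to 7 bytes: K' = df 09 55 4b 95 00 00.
XOR each byte with 0x36: df⊕36=e9, 09⊕36=3f, 55⊕36=63, 4b⊕36=7d, 95⊕36=a3, 00⊕36=36, 00⊕36=36.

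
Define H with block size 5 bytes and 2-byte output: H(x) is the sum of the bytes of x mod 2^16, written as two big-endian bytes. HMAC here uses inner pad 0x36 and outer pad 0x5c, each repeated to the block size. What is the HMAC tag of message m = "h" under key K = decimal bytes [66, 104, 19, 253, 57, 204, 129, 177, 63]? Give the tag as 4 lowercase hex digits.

021b

Key decimal bytes [66, 104, 19, 253, 57, 204, 129, 177, 63] = 42 68 13 fd 39 cc 81 b1 3f is 9 bytes > B = 5, so hash it first: H(key) = 04 30, then zero-pad to 5 bytes: K' = 04 30 00 00 00.
K' ⊕ ipad = 32 06 36 36 36.  K' ⊕ opad = 58 6c 5c 5c 5c.
Inner input = (K'⊕ipad) ∥ m = 32 06 36 36 36 ∥ 68.
Inner hash: sum = 50+6+54+54+54+104 = 322 → 01 42.
Outer input = (K'⊕opad) ∥ inner = 58 6c 5c 5c 5c ∥ 01 42.
Outer hash (tag): sum = 88+108+92+92+92+1+66 = 539 → 02 1b.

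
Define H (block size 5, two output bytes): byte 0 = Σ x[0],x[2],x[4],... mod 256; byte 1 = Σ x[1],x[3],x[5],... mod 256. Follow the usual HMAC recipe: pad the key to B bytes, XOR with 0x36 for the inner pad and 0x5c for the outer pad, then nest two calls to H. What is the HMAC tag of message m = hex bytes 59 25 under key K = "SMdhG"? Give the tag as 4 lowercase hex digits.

Key "SMdhG" = 53 4d 64 68 47 is exactly B = 5 bytes: K' = 53 4d 64 68 47.
K' ⊕ ipad = 65 7b 52 5e 71.  K' ⊕ opad = 0f 11 38 34 1b.
Inner input = (K'⊕ipad) ∥ m = 65 7b 52 5e 71 ∥ 59 25.
Inner hash: even-index sum = 333 mod 256 = 77; odd-index sum = 306 mod 256 = 50 → 4d 32.
Outer input = (K'⊕opad) ∥ inner = 0f 11 38 34 1b ∥ 4d 32.
Outer hash (tag): even-index sum = 148 mod 256 = 148; odd-index sum = 146 mod 256 = 146 → 94 92.

9492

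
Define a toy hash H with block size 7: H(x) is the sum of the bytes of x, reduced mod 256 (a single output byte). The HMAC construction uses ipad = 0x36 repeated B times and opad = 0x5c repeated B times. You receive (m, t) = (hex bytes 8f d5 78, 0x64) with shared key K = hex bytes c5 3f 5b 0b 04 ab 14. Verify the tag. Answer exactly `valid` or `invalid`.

Key hex bytes c5 3f 5b 0b 04 ab 14 is exactly B = 7 bytes: K' = c5 3f 5b 0b 04 ab 14.
K' ⊕ ipad = f3 09 6d 3d 32 9d 22; K' ⊕ opad = 99 63 07 57 58 f7 48.
Inner hash: sum = 243+9+109+61+50+157+34+143+213+120 = 1139; mod 256 = 115 → 73.
Outer hash (recomputed tag): sum = 153+99+7+87+88+247+72+115 = 868; mod 256 = 100 → 64.
Recomputed tag = 64; claimed = 64 → match.

valid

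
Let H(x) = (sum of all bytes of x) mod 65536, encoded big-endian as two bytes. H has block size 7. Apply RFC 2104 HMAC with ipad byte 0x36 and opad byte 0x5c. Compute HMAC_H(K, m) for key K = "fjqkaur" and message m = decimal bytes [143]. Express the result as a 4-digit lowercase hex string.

Key "fjqkaur" = 66 6a 71 6b 61 75 72 is exactly B = 7 bytes: K' = 66 6a 71 6b 61 75 72.
K' ⊕ ipad = 50 5c 47 5d 57 43 44.  K' ⊕ opad = 3a 36 2d 37 3d 29 2e.
Inner input = (K'⊕ipad) ∥ m = 50 5c 47 5d 57 43 44 ∥ 8f.
Inner hash: sum = 80+92+71+93+87+67+68+143 = 701 → 02 bd.
Outer input = (K'⊕opad) ∥ inner = 3a 36 2d 37 3d 29 2e ∥ 02 bd.
Outer hash (tag): sum = 58+54+45+55+61+41+46+2+189 = 551 → 02 27.

0227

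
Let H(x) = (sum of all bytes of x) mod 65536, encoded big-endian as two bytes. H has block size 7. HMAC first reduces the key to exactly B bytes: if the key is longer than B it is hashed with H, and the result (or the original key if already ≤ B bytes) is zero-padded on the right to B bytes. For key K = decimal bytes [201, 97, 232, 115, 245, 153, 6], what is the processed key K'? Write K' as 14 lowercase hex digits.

Key decimal bytes [201, 97, 232, 115, 245, 153, 6] = c9 61 e8 73 f5 99 06 is exactly B = 7 bytes: K' = c9 61 e8 73 f5 99 06.

c961e873f59906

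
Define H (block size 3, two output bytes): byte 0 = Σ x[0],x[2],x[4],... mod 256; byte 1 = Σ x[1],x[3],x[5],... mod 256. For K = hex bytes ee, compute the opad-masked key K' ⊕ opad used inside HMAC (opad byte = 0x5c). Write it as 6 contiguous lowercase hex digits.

b25c5c

Key hex bytes ee is 1 byte ≤ B = 3; zero-pad to 3 bytes: K' = ee 00 00.
XOR each byte with 0x5c: ee⊕5c=b2, 00⊕5c=5c, 00⊕5c=5c.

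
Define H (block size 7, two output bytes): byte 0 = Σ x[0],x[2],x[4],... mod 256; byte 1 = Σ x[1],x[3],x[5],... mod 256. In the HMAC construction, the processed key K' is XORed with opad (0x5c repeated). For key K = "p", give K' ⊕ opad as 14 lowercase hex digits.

Key "p" = 70 is 1 byte ≤ B = 7; zero-pad to 7 bytes: K' = 70 00 00 00 00 00 00.
XOR each byte with 0x5c: 70⊕5c=2c, 00⊕5c=5c, 00⊕5c=5c, 00⊕5c=5c, 00⊕5c=5c, 00⊕5c=5c, 00⊕5c=5c.

2c5c5c5c5c5c5c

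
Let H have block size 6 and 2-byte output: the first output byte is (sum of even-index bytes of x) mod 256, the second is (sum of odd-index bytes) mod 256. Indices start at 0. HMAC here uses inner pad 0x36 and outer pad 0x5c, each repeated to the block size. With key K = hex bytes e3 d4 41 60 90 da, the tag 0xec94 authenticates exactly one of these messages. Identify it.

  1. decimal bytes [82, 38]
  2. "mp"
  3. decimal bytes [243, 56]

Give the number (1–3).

Key hex bytes e3 d4 41 60 90 da is exactly B = 6 bytes: K' = e3 d4 41 60 90 da.
K' ⊕ ipad = d5 e2 77 56 a6 ec; K' ⊕ opad = bf 88 1d 3c cc 86.
m1: inner = H(d5 e2 77 56 a6 ec 52 26) = 44 4a; tag = H(bf 88 1d 3c cc 86 44 4a) = ec94 ← matches
m2: inner = H(d5 e2 77 56 a6 ec 6d 70) = 5f 94; tag = H(bf 88 1d 3c cc 86 5f 94) = 07de
m3: inner = H(d5 e2 77 56 a6 ec f3 38) = e5 5c; tag = H(bf 88 1d 3c cc 86 e5 5c) = 8da6

1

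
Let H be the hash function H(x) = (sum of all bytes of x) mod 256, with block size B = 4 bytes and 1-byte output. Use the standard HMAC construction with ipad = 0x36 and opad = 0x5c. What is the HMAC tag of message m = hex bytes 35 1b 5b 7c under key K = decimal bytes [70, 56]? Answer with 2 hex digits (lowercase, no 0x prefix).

47

Key decimal bytes [70, 56] = 46 38 is 2 bytes ≤ B = 4; zero-pad to 4 bytes: K' = 46 38 00 00.
K' ⊕ ipad = 70 0e 36 36.  K' ⊕ opad = 1a 64 5c 5c.
Inner input = (K'⊕ipad) ∥ m = 70 0e 36 36 ∥ 35 1b 5b 7c.
Inner hash: sum = 112+14+54+54+53+27+91+124 = 529; mod 256 = 17 → 11.
Outer input = (K'⊕opad) ∥ inner = 1a 64 5c 5c ∥ 11.
Outer hash (tag): sum = 26+100+92+92+17 = 327; mod 256 = 71 → 47.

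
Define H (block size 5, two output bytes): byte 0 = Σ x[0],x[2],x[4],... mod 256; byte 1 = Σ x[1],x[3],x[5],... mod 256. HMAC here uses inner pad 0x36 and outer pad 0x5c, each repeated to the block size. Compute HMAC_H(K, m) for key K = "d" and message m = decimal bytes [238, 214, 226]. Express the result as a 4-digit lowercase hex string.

Key "d" = 64 is 1 byte ≤ B = 5; zero-pad to 5 bytes: K' = 64 00 00 00 00.
K' ⊕ ipad = 52 36 36 36 36.  K' ⊕ opad = 38 5c 5c 5c 5c.
Inner input = (K'⊕ipad) ∥ m = 52 36 36 36 36 ∥ ee d6 e2.
Inner hash: even-index sum = 404 mod 256 = 148; odd-index sum = 572 mod 256 = 60 → 94 3c.
Outer input = (K'⊕opad) ∥ inner = 38 5c 5c 5c 5c ∥ 94 3c.
Outer hash (tag): even-index sum = 300 mod 256 = 44; odd-index sum = 332 mod 256 = 76 → 2c 4c.

2c4c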